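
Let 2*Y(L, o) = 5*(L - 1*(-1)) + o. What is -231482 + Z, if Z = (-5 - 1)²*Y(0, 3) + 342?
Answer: -230996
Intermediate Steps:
Y(L, o) = 5/2 + o/2 + 5*L/2 (Y(L, o) = (5*(L - 1*(-1)) + o)/2 = (5*(L + 1) + o)/2 = (5*(1 + L) + o)/2 = ((5 + 5*L) + o)/2 = (5 + o + 5*L)/2 = 5/2 + o/2 + 5*L/2)
Z = 486 (Z = (-5 - 1)²*(5/2 + (½)*3 + (5/2)*0) + 342 = (-6)²*(5/2 + 3/2 + 0) + 342 = 36*4 + 342 = 144 + 342 = 486)
-231482 + Z = -231482 + 486 = -230996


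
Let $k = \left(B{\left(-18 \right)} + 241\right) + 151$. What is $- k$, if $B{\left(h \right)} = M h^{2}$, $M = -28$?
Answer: $8680$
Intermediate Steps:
$B{\left(h \right)} = - 28 h^{2}$
$k = -8680$ ($k = \left(- 28 \left(-18\right)^{2} + 241\right) + 151 = \left(\left(-28\right) 324 + 241\right) + 151 = \left(-9072 + 241\right) + 151 = -8831 + 151 = -8680$)
$- k = \left(-1\right) \left(-8680\right) = 8680$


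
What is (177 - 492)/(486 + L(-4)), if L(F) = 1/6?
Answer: -1890/2917 ≈ -0.64793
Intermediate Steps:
L(F) = 1/6
(177 - 492)/(486 + L(-4)) = (177 - 492)/(486 + 1/6) = -315/2917/6 = -315*6/2917 = -1890/2917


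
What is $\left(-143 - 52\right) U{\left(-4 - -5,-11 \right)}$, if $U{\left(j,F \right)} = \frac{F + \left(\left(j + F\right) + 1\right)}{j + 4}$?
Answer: $780$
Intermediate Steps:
$U{\left(j,F \right)} = \frac{1 + j + 2 F}{4 + j}$ ($U{\left(j,F \right)} = \frac{F + \left(\left(F + j\right) + 1\right)}{4 + j} = \frac{F + \left(1 + F + j\right)}{4 + j} = \frac{1 + j + 2 F}{4 + j}$)
$\left(-143 - 52\right) U{\left(-4 - -5,-11 \right)} = \left(-143 - 52\right) \frac{1 - -1 + 2 \left(-11\right)}{4 - -1} = - 195 \frac{1 + \left(-4 + 5\right) - 22}{4 + \left(-4 + 5\right)} = - 195 \frac{1 + 1 - 22}{4 + 1} = - 195 \cdot \frac{1}{5} \left(-20\right) = \left(-195\right) \left(-4\right) = 780$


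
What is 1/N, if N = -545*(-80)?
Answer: 1/43600 ≈ 2.2936e-5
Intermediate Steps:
N = 43600
1/N = 1/43600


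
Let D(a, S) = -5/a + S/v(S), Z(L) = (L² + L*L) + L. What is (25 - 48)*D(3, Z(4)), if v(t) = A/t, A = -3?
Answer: 29923/3 ≈ 9974.3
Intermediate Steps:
v(t) = -3/t
Z(L) = L + 2*L² (Z(L) = (L² + L²) + L = 2*L² + L = L + 2*L²)
D(a, S) = -5/a - S²/3 (D(a, S) = -5/a + S/((-3/S)) = -5/a + S*(-S/3) = -5/a - S²/3)
(25 - 48)*D(3, Z(4)) = (25 - 48)*(-5/3 - 16*(1 + 2*4)²/3) = -23*(-5*⅓ - 16*(1 + 8)²/3) = -23*(-5/3 - (4*9)²/3) = -23*(-5/3 - ⅓*36²) = -23*(-5/3 - ⅓*1296) = -23*(-5/3 - 432) = -23*(-1301/3) = 29923/3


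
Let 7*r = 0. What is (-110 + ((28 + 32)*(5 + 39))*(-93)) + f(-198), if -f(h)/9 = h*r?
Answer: -245630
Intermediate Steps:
r = 0 (r = (⅐)*0 = 0)
f(h) = 0 (f(h) = -9*h*0 = -9*0 = 0)
(-110 + ((28 + 32)*(5 + 39))*(-93)) + f(-198) = (-110 + ((28 + 32)*(5 + 39))*(-93)) + 0 = (-110 + (60*44)*(-93)) + 0 = (-110 + 2640*(-93)) + 0 = (-110 - 245520) + 0 = -245630 + 0 = -245630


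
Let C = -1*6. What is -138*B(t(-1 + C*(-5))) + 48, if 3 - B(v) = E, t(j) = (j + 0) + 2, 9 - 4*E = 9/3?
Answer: -159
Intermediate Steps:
C = -6
E = 3/2 (E = 9/4 - 9/(4*3) = 9/4 - ¼*3 = 9/4 - ¾ = 3/2 ≈ 1.5000)
t(j) = 2 + j (t(j) = j + 2 = 2 + j)
B(v) = 3/2 (B(v) = 3 - 1*3/2 = 3 - 3/2 = 3/2)
-138*B(t(-1 + C*(-5))) + 48 = -138*3/2 + 48 = -207 + 48 = -159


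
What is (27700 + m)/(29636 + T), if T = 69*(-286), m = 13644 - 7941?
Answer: 33403/9902 ≈ 3.3734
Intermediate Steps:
m = 5703
T = -19734
(27700 + m)/(29636 + T) = (27700 + 5703)/(29636 - 19734) = 33403/9902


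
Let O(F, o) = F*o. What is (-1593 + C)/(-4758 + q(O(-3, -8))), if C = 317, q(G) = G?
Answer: 638/2367 ≈ 0.26954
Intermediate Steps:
(-1593 + C)/(-4758 + q(O(-3, -8))) = (-1593 + 317)/(-4758 - 3*(-8)) = -1276/(-4758 + 24) = -1276/(-4734) = -1276*(-1/4734) = 638/2367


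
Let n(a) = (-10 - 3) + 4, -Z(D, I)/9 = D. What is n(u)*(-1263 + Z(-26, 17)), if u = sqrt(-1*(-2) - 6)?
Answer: 9261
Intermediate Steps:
Z(D, I) = -9*D
u = 2*I (u = sqrt(2 - 6) = sqrt(-4) = 2*I ≈ 2.0*I)
n(a) = -9 (n(a) = -13 + 4 = -9)
n(u)*(-1263 + Z(-26, 17)) = -9*(-1263 - 9*(-26)) = -9*(-1263 + 234) = -9*(-1029) = 9261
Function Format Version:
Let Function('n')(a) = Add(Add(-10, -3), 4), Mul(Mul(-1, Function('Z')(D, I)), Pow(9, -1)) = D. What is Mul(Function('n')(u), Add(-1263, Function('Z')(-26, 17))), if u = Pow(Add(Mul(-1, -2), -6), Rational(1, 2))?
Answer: 9261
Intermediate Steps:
Function('Z')(D, I) = Mul(-9, D)
u = Mul(2, I) (u = Pow(Add(2, -6), Rational(1, 2)) = Pow(-4, Rational(1, 2)) = Mul(2, I) ≈ Mul(2.0000, I))
Function('n')(a) = -9 (Function('n')(a) = Add(-13, 4) = -9)
Mul(Function('n')(u), Add(-1263, Function('Z')(-26, 17))) = Mul(-9, Add(-1263, Mul(-9, -26))) = Mul(-9, Add(-1263, 234)) = Mul(-9, -1029) = 9261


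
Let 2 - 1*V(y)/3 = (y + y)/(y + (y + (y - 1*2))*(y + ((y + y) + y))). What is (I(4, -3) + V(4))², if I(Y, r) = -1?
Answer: 14161/625 ≈ 22.658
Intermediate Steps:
V(y) = 6 - 6*y/(y + 4*y*(-2 + 2*y)) (V(y) = 6 - 3*(y + y)/(y + (y + (y - 1*2))*(y + ((y + y) + y))) = 6 - 3*2*y/(y + (y + (y - 2))*(y + (2*y + y))) = 6 - 3*2*y/(y + (y + (-2 + y))*(y + 3*y)) = 6 - 3*2*y/(y + (-2 + 2*y)*(4*y)) = 6 - 3*2*y/(y + 4*y*(-2 + 2*y)) = 6 - 6*y/(y + 4*y*(-2 + 2*y)))
(I(4, -3) + V(4))² = (-1 + 48*(-1 + 4)/(-7 + 8*4))² = (-1 + 48*3/(-7 + 32))² = (-1 + 48*3/25)² = (-1 + 48*(1/25)*3)² = (-1 + 144/25)² = (119/25)² = 14161/625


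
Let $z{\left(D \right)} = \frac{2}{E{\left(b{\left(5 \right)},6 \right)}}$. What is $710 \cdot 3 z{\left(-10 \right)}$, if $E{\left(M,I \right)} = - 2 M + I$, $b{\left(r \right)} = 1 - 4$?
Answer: $355$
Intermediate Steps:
$b{\left(r \right)} = -3$ ($b{\left(r \right)} = 1 - 4 = -3$)
$E{\left(M,I \right)} = I - 2 M$
$z{\left(D \right)} = \frac{1}{6}$ ($z{\left(D \right)} = \frac{2}{6 - -6} = \frac{2}{6 + 6} = \frac{2}{12} = 2 \cdot \frac{1}{12} = \frac{1}{6}$)
$710 \cdot 3 z{\left(-10 \right)} = 710 \cdot 3 \cdot \frac{1}{6} = 2130 \cdot \frac{1}{6} = 355$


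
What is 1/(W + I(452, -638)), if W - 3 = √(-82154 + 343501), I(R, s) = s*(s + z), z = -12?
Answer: 414703/171978316862 - √261347/171978316862 ≈ 2.4084e-6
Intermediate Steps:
I(R, s) = s*(-12 + s) (I(R, s) = s*(s - 12) = s*(-12 + s))
W = 3 + √261347 (W = 3 + √(-82154 + 343501) = 3 + √261347 ≈ 514.22)
1/(W + I(452, -638)) = 1/((3 + √261347) - 638*(-12 - 638)) = 1/((3 + √261347) - 638*(-650)) = 1/((3 + √261347) + 414700) = 1/(414703 + √261347)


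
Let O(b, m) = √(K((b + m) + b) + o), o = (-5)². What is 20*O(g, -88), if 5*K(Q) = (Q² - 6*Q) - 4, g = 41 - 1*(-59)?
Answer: 4*√59965 ≈ 979.51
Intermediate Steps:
g = 100 (g = 41 + 59 = 100)
o = 25
K(Q) = -⅘ - 6*Q/5 + Q²/5 (K(Q) = ((Q² - 6*Q) - 4)/5 = (-4 + Q² - 6*Q)/5 = -⅘ - 6*Q/5 + Q²/5)
O(b, m) = √(121/5 - 12*b/5 - 6*m/5 + (m + 2*b)²/5) (O(b, m) = √((-⅘ - 6*((b + m) + b)/5 + ((b + m) + b)²/5) + 25) = √((-⅘ - 6*(m + 2*b)/5 + (m + 2*b)²/5) + 25) = √((-⅘ + (-12*b/5 - 6*m/5) + (m + 2*b)²/5) + 25) = √((-⅘ - 12*b/5 - 6*m/5 + (m + 2*b)²/5) + 25) = √(121/5 - 12*b/5 - 6*m/5 + (m + 2*b)²/5))
20*O(g, -88) = 20*(√(605 - 60*100 - 30*(-88) + 5*(-88 + 2*100)²)/5) = 20*(√(605 - 6000 + 2640 + 5*(-88 + 200)²)/5) = 20*(√(605 - 6000 + 2640 + 5*112²)/5) = 20*(√(605 - 6000 + 2640 + 5*12544)/5) = 20*(√(605 - 6000 + 2640 + 62720)/5) = 20*(√59965/5) = 4*√59965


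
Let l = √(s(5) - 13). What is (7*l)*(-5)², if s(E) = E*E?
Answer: 350*√3 ≈ 606.22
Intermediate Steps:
s(E) = E²
l = 2*√3 (l = √(5² - 13) = √(25 - 13) = √12 = 2*√3 ≈ 3.4641)
(7*l)*(-5)² = (7*(2*√3))*(-5)² = (14*√3)*25 = 350*√3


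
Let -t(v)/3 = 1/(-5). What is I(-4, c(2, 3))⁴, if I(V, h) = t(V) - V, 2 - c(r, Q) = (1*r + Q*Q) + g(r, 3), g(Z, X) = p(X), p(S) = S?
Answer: 279841/625 ≈ 447.75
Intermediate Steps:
t(v) = ⅗ (t(v) = -3/(-5) = -3*(-⅕) = ⅗)
g(Z, X) = X
c(r, Q) = -1 - r - Q² (c(r, Q) = 2 - ((1*r + Q*Q) + 3) = 2 - ((r + Q²) + 3) = 2 - (3 + r + Q²) = 2 + (-3 - r - Q²) = -1 - r - Q²)
I(V, h) = ⅗ - V
I(-4, c(2, 3))⁴ = (⅗ - 1*(-4))⁴ = (⅗ + 4)⁴ = (23/5)⁴ = 279841/625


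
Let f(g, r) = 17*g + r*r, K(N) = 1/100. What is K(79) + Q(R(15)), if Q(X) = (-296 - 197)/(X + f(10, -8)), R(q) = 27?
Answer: -1691/900 ≈ -1.8789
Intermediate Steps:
K(N) = 1/100
f(g, r) = r² + 17*g (f(g, r) = 17*g + r² = r² + 17*g)
Q(X) = -493/(234 + X) (Q(X) = (-296 - 197)/(X + ((-8)² + 17*10)) = -493/(X + (64 + 170)) = -493/(X + 234) = -493/(234 + X))
K(79) + Q(R(15)) = 1/100 - 493/(234 + 27) = 1/100 - 493/261 = 1/100 - 493*1/261 = 1/100 - 17/9 = -1691/900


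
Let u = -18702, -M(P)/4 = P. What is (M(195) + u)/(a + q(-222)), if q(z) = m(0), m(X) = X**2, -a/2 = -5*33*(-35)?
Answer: 3247/1925 ≈ 1.6868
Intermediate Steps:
a = -11550 (a = -2*(-5*33)*(-35) = -(-330)*(-35) = -2*5775 = -11550)
q(z) = 0 (q(z) = 0**2 = 0)
M(P) = -4*P
(M(195) + u)/(a + q(-222)) = (-4*195 - 18702)/(-11550 + 0) = (-780 - 18702)/(-11550) = -19482*(-1/11550) = 3247/1925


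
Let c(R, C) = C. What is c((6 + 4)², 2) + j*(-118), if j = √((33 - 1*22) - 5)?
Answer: 2 - 118*√6 ≈ -287.04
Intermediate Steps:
j = √6 (j = √((33 - 22) - 5) = √(11 - 5) = √6 ≈ 2.4495)
c((6 + 4)², 2) + j*(-118) = 2 + √6*(-118) = 2 - 118*√6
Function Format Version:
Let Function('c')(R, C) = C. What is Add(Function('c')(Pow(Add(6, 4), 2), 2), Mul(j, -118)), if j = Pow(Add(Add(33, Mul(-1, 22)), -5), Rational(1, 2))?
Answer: Add(2, Mul(-118, Pow(6, Rational(1, 2)))) ≈ -287.04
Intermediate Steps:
j = Pow(6, Rational(1, 2)) (j = Pow(Add(Add(33, -22), -5), Rational(1, 2)) = Pow(Add(11, -5), Rational(1, 2)) = Pow(6, Rational(1, 2)) ≈ 2.4495)
Add(Function('c')(Pow(Add(6, 4), 2), 2), Mul(j, -118)) = Add(2, Mul(Pow(6, Rational(1, 2)), -118)) = Add(2, Mul(-118, Pow(6, Rational(1, 2))))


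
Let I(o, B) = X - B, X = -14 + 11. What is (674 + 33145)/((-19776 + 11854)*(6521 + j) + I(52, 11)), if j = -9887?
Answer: 33819/26665438 ≈ 0.0012683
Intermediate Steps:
X = -3
I(o, B) = -3 - B
(674 + 33145)/((-19776 + 11854)*(6521 + j) + I(52, 11)) = (674 + 33145)/((-19776 + 11854)*(6521 - 9887) + (-3 - 1*11)) = 33819/(-7922*(-3366) + (-3 - 11)) = 33819/(26665452 - 14) = 33819/26665438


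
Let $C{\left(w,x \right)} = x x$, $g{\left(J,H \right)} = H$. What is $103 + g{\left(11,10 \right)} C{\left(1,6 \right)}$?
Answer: $463$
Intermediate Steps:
$C{\left(w,x \right)} = x^{2}$
$103 + g{\left(11,10 \right)} C{\left(1,6 \right)} = 103 + 10 \cdot 6^{2} = 103 + 10 \cdot 36 = 103 + 360 = 463$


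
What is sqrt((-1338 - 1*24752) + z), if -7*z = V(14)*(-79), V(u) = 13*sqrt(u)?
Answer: sqrt(-1278410 + 7189*sqrt(14))/7 ≈ 159.82*I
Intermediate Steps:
z = 1027*sqrt(14)/7 (z = -13*sqrt(14)*(-79)/7 = -(-1027)*sqrt(14)/7 = 1027*sqrt(14)/7 ≈ 548.96)
sqrt((-1338 - 1*24752) + z) = sqrt((-1338 - 1*24752) + 1027*sqrt(14)/7) = sqrt((-1338 - 24752) + 1027*sqrt(14)/7) = sqrt(-26090 + 1027*sqrt(14)/7)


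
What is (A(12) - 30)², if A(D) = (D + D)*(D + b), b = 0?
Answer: 66564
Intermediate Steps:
A(D) = 2*D² (A(D) = (D + D)*(D + 0) = (2*D)*D = 2*D²)
(A(12) - 30)² = (2*12² - 30)² = (2*144 - 30)² = (288 - 30)² = 258² = 66564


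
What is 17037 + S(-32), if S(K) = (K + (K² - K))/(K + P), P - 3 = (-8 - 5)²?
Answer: 596551/35 ≈ 17044.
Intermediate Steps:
P = 172 (P = 3 + (-8 - 5)² = 3 + (-13)² = 3 + 169 = 172)
S(K) = K²/(172 + K) (S(K) = (K + (K² - K))/(K + 172) = K²/(172 + K))
17037 + S(-32) = 17037 + (-32)²/(172 - 32) = 17037 + 1024/140 = 17037 + 1024*(1/140) = 17037 + 256/35 = 596551/35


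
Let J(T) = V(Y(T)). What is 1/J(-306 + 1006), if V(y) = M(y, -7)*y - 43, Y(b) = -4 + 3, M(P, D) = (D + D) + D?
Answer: -1/22 ≈ -0.045455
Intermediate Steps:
M(P, D) = 3*D (M(P, D) = 2*D + D = 3*D)
Y(b) = -1
V(y) = -43 - 21*y (V(y) = (3*(-7))*y - 43 = -21*y - 43 = -43 - 21*y)
J(T) = -22 (J(T) = -43 - 21*(-1) = -43 + 21 = -22)
1/J(-306 + 1006) = 1/(-22) = -1/22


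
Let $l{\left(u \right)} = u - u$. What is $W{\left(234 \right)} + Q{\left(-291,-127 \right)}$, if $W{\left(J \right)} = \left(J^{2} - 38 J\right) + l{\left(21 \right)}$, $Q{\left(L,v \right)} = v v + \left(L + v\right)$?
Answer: $61575$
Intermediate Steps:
$l{\left(u \right)} = 0$
$Q{\left(L,v \right)} = L + v + v^{2}$ ($Q{\left(L,v \right)} = v^{2} + \left(L + v\right) = L + v + v^{2}$)
$W{\left(J \right)} = J^{2} - 38 J$ ($W{\left(J \right)} = \left(J^{2} - 38 J\right) + 0 = J^{2} - 38 J$)
$W{\left(234 \right)} + Q{\left(-291,-127 \right)} = 234 \left(-38 + 234\right) - \left(418 - 16129\right) = 234 \cdot 196 - -15711 = 45864 + 15711 = 61575$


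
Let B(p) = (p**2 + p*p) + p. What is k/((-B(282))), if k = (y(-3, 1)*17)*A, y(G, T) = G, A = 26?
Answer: 221/26555 ≈ 0.0083223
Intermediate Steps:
B(p) = p + 2*p**2 (B(p) = (p**2 + p**2) + p = 2*p**2 + p = p + 2*p**2)
k = -1326 (k = -3*17*26 = -51*26 = -1326)
k/((-B(282))) = -1326*(-1/(282*(1 + 2*282))) = -1326*(-1/(282*(1 + 564))) = -1326/((-282*565)) = -1326/((-1*159330)) = -1326/(-159330) = -1326*(-1/159330) = 221/26555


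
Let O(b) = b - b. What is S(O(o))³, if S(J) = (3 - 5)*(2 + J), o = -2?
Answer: -64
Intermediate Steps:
O(b) = 0
S(J) = -4 - 2*J (S(J) = -2*(2 + J) = -4 - 2*J)
S(O(o))³ = (-4 - 2*0)³ = (-4 + 0)³ = (-4)³ = -64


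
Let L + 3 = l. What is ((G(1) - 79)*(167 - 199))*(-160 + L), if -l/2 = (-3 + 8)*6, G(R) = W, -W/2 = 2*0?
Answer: -563744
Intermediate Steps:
W = 0 (W = -4*0 = -2*0 = 0)
G(R) = 0
l = -60 (l = -2*(-3 + 8)*6 = -10*6 = -2*30 = -60)
L = -63 (L = -3 - 60 = -63)
((G(1) - 79)*(167 - 199))*(-160 + L) = ((0 - 79)*(167 - 199))*(-160 - 63) = -79*(-32)*(-223) = 2528*(-223) = -563744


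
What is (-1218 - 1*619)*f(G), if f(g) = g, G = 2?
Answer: -3674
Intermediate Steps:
(-1218 - 1*619)*f(G) = (-1218 - 1*619)*2 = (-1218 - 619)*2 = -1837*2 = -3674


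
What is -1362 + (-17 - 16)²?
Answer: -273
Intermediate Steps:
-1362 + (-17 - 16)² = -1362 + (-33)² = -1362 + 1089 = -273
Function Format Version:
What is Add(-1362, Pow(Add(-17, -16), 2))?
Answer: -273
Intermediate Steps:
Add(-1362, Pow(Add(-17, -16), 2)) = Add(-1362, Pow(-33, 2)) = Add(-1362, 1089) = -273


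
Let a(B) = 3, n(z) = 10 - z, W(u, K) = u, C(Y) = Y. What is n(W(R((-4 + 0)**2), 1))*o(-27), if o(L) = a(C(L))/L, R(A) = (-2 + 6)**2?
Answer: 2/3 ≈ 0.66667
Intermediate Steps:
R(A) = 16 (R(A) = 4**2 = 16)
o(L) = 3/L
n(W(R((-4 + 0)**2), 1))*o(-27) = (10 - 1*16)*(3/(-27)) = (10 - 16)*(3*(-1/27)) = -6*(-1/9) = 2/3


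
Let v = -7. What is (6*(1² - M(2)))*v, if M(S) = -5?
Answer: -252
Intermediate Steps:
(6*(1² - M(2)))*v = (6*(1² - 1*(-5)))*(-7) = (6*(1 + 5))*(-7) = (6*6)*(-7) = 36*(-7) = -252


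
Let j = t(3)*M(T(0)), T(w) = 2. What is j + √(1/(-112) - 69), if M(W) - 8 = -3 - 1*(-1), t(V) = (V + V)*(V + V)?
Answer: 216 + I*√54103/28 ≈ 216.0 + 8.3072*I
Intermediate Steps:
t(V) = 4*V² (t(V) = (2*V)*(2*V) = 4*V²)
M(W) = 6 (M(W) = 8 + (-3 - 1*(-1)) = 8 + (-3 + 1) = 8 - 2 = 6)
j = 216 (j = (4*3²)*6 = (4*9)*6 = 36*6 = 216)
j + √(1/(-112) - 69) = 216 + √(1/(-112) - 69) = 216 + √(-1/112 - 69) = 216 + √(-7729/112) = 216 + I*√54103/28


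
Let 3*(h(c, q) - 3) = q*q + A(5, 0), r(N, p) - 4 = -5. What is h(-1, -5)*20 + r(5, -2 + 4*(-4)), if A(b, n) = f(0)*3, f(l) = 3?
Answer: 857/3 ≈ 285.67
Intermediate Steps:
A(b, n) = 9 (A(b, n) = 3*3 = 9)
r(N, p) = -1 (r(N, p) = 4 - 5 = -1)
h(c, q) = 6 + q²/3 (h(c, q) = 3 + (q*q + 9)/3 = 3 + (q² + 9)/3 = 3 + (9 + q²)/3 = 3 + (3 + q²/3) = 6 + q²/3)
h(-1, -5)*20 + r(5, -2 + 4*(-4)) = (6 + (⅓)*(-5)²)*20 - 1 = (6 + (⅓)*25)*20 - 1 = (6 + 25/3)*20 - 1 = (43/3)*20 - 1 = 860/3 - 1 = 857/3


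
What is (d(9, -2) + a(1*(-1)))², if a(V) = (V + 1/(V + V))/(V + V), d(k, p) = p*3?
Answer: 441/16 ≈ 27.563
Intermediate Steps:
d(k, p) = 3*p
a(V) = (V + 1/(2*V))/(2*V) (a(V) = (V + 1/(2*V))/((2*V)) = (V + 1/(2*V))*(1/(2*V)) = (V + 1/(2*V))/(2*V))
(d(9, -2) + a(1*(-1)))² = (3*(-2) + (½ + 1/(4*(1*(-1))²)))² = (-6 + (½ + (¼)/(-1)²))² = (-6 + (½ + (¼)*1))² = (-6 + (½ + ¼))² = (-6 + ¾)² = (-21/4)² = 441/16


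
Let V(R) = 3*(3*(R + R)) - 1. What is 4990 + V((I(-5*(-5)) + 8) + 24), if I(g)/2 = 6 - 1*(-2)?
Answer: 5853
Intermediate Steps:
I(g) = 16 (I(g) = 2*(6 - 1*(-2)) = 2*(6 + 2) = 2*8 = 16)
V(R) = -1 + 18*R (V(R) = 3*(3*(2*R)) - 1 = 3*(6*R) - 1 = 18*R - 1 = -1 + 18*R)
4990 + V((I(-5*(-5)) + 8) + 24) = 4990 + (-1 + 18*((16 + 8) + 24)) = 4990 + (-1 + 18*(24 + 24)) = 4990 + (-1 + 18*48) = 4990 + (-1 + 864) = 4990 + 863 = 5853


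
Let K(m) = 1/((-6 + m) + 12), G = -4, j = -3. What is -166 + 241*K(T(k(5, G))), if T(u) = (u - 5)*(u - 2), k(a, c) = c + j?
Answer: -18683/114 ≈ -163.89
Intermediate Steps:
k(a, c) = -3 + c (k(a, c) = c - 3 = -3 + c)
T(u) = (-5 + u)*(-2 + u)
K(m) = 1/(6 + m)
-166 + 241*K(T(k(5, G))) = -166 + 241/(6 + (10 + (-3 - 4)**2 - 7*(-3 - 4))) = -166 + 241/(6 + (10 + (-7)**2 - 7*(-7))) = -166 + 241/(6 + (10 + 49 + 49)) = -166 + 241/(6 + 108) = -166 + 241/114 = -18683/114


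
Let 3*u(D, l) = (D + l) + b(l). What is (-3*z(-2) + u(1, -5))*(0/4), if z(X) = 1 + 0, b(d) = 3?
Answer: 0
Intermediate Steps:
z(X) = 1
u(D, l) = 1 + D/3 + l/3 (u(D, l) = ((D + l) + 3)/3 = (3 + D + l)/3 = 1 + D/3 + l/3)
(-3*z(-2) + u(1, -5))*(0/4) = (-3*1 + (1 + (1/3)*1 + (1/3)*(-5)))*(0/4) = (-3 + (1 + 1/3 - 5/3))*(0*(1/4)) = (-3 - 1/3)*0 = -10/3*0 = 0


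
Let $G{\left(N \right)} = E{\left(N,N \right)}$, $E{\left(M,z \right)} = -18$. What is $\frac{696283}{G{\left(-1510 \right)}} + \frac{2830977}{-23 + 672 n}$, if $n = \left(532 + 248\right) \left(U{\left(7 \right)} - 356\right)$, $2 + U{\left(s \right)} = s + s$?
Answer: $- \frac{125547578836415}{3245599134} \approx -38682.0$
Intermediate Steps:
$G{\left(N \right)} = -18$
$U{\left(s \right)} = -2 + 2 s$ ($U{\left(s \right)} = -2 + \left(s + s\right) = -2 + 2 s$)
$n = -268320$ ($n = \left(532 + 248\right) \left(\left(-2 + 2 \cdot 7\right) - 356\right) = 780 \left(\left(-2 + 14\right) - 356\right) = 780 \left(12 - 356\right) = 780 \left(-344\right) = -268320$)
$\frac{696283}{G{\left(-1510 \right)}} + \frac{2830977}{-23 + 672 n} = \frac{696283}{-18} + \frac{2830977}{-23 + 672 \left(-268320\right)} = 696283 \left(- \frac{1}{18}\right) + \frac{2830977}{-23 - 180311040} = - \frac{696283}{18} + \frac{2830977}{-180311063} = - \frac{696283}{18} + 2830977 \left(- \frac{1}{180311063}\right) = - \frac{696283}{18} - \frac{2830977}{180311063} = - \frac{125547578836415}{3245599134}$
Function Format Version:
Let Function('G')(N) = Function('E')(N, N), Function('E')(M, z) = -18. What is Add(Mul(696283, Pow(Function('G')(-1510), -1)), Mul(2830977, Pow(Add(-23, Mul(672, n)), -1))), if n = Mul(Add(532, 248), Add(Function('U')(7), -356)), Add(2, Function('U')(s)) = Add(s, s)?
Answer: Rational(-125547578836415, 3245599134) ≈ -38682.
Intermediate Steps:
Function('G')(N) = -18
Function('U')(s) = Add(-2, Mul(2, s)) (Function('U')(s) = Add(-2, Add(s, s)) = Add(-2, Mul(2, s)))
n = -268320 (n = Mul(Add(532, 248), Add(Add(-2, Mul(2, 7)), -356)) = Mul(780, Add(Add(-2, 14), -356)) = Mul(780, Add(12, -356)) = Mul(780, -344) = -268320)
Add(Mul(696283, Pow(Function('G')(-1510), -1)), Mul(2830977, Pow(Add(-23, Mul(672, n)), -1))) = Add(Mul(696283, Pow(-18, -1)), Mul(2830977, Pow(Add(-23, Mul(672, -268320)), -1))) = Add(Mul(696283, Rational(-1, 18)), Mul(2830977, Pow(Add(-23, -180311040), -1))) = Add(Rational(-696283, 18), Mul(2830977, Pow(-180311063, -1))) = Add(Rational(-696283, 18), Mul(2830977, Rational(-1, 180311063))) = Add(Rational(-696283, 18), Rational(-2830977, 180311063)) = Rational(-125547578836415, 3245599134)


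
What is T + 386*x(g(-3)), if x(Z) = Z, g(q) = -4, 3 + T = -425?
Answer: -1972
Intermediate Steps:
T = -428 (T = -3 - 425 = -428)
T + 386*x(g(-3)) = -428 + 386*(-4) = -428 - 1544 = -1972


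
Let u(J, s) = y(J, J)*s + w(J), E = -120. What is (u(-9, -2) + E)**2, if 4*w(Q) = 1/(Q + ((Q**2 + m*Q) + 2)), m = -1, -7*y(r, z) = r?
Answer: 81138952801/5400976 ≈ 15023.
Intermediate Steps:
y(r, z) = -r/7
w(Q) = 1/(4*(2 + Q**2)) (w(Q) = 1/(4*(Q + ((Q**2 - Q) + 2))) = 1/(4*(Q + (2 + Q**2 - Q))) = 1/(4*(2 + Q**2)))
u(J, s) = 1/(4*(2 + J**2)) - J*s/7 (u(J, s) = (-J/7)*s + 1/(4*(2 + J**2)) = -J*s/7 + 1/(4*(2 + J**2)) = 1/(4*(2 + J**2)) - J*s/7)
(u(-9, -2) + E)**2 = ((7 - 4*(-9)*(-2)*(2 + (-9)**2))/(28*(2 + (-9)**2)) - 120)**2 = ((7 - 4*(-9)*(-2)*(2 + 81))/(28*(2 + 81)) - 120)**2 = ((1/28)*(7 - 4*(-9)*(-2)*83)/83 - 120)**2 = ((1/28)*(1/83)*(7 - 5976) - 120)**2 = ((1/28)*(1/83)*(-5969) - 120)**2 = (-5969/2324 - 120)**2 = (-284849/2324)**2 = 81138952801/5400976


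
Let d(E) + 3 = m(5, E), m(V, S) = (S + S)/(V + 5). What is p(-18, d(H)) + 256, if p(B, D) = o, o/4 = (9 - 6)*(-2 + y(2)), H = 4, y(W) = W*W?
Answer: 280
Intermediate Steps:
y(W) = W²
m(V, S) = 2*S/(5 + V) (m(V, S) = (2*S)/(5 + V) = 2*S/(5 + V))
d(E) = -3 + E/5 (d(E) = -3 + 2*E/(5 + 5) = -3 + 2*E/10 = -3 + 2*E*(⅒) = -3 + E/5)
o = 24 (o = 4*((9 - 6)*(-2 + 2²)) = 4*(3*(-2 + 4)) = 4*(3*2) = 4*6 = 24)
p(B, D) = 24
p(-18, d(H)) + 256 = 24 + 256 = 280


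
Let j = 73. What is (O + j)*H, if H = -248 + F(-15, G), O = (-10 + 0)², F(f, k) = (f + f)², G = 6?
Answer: 112796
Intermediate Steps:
F(f, k) = 4*f² (F(f, k) = (2*f)² = 4*f²)
O = 100 (O = (-10)² = 100)
H = 652 (H = -248 + 4*(-15)² = -248 + 4*225 = -248 + 900 = 652)
(O + j)*H = (100 + 73)*652 = 173*652 = 112796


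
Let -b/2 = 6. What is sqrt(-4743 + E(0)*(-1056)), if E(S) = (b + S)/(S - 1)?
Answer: 9*I*sqrt(215) ≈ 131.97*I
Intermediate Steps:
b = -12 (b = -2*6 = -12)
E(S) = (-12 + S)/(-1 + S) (E(S) = (-12 + S)/(S - 1) = (-12 + S)/(-1 + S))
sqrt(-4743 + E(0)*(-1056)) = sqrt(-4743 + ((-12 + 0)/(-1 + 0))*(-1056)) = sqrt(-4743 + (-12/(-1))*(-1056)) = sqrt(-4743 - 1*(-12)*(-1056)) = sqrt(-4743 + 12*(-1056)) = sqrt(-4743 - 12672) = sqrt(-17415) = 9*I*sqrt(215)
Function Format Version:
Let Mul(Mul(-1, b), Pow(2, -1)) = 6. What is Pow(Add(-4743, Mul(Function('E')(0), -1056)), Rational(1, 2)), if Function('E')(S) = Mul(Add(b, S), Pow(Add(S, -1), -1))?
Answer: Mul(9, I, Pow(215, Rational(1, 2))) ≈ Mul(131.97, I)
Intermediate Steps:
b = -12 (b = Mul(-2, 6) = -12)
Function('E')(S) = Mul(Pow(Add(-1, S), -1), Add(-12, S)) (Function('E')(S) = Mul(Add(-12, S), Pow(Add(S, -1), -1)) = Mul(Add(-12, S), Pow(Add(-1, S), -1)) = Mul(Pow(Add(-1, S), -1), Add(-12, S)))
Pow(Add(-4743, Mul(Function('E')(0), -1056)), Rational(1, 2)) = Pow(Add(-4743, Mul(Mul(Pow(Add(-1, 0), -1), Add(-12, 0)), -1056)), Rational(1, 2)) = Pow(Add(-4743, Mul(Mul(Pow(-1, -1), -12), -1056)), Rational(1, 2)) = Pow(Add(-4743, Mul(Mul(-1, -12), -1056)), Rational(1, 2)) = Pow(Add(-4743, Mul(12, -1056)), Rational(1, 2)) = Pow(Add(-4743, -12672), Rational(1, 2)) = Pow(-17415, Rational(1, 2)) = Mul(9, I, Pow(215, Rational(1, 2)))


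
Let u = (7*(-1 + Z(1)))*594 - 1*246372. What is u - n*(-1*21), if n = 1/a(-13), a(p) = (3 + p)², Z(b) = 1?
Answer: -24637179/100 ≈ -2.4637e+5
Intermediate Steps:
n = 1/100 (n = 1/((3 - 13)²) = 1/((-10)²) = 1/100 ≈ 0.010000)
u = -246372 (u = (7*(-1 + 1))*594 - 1*246372 = (7*0)*594 - 246372 = 0*594 - 246372 = 0 - 246372 = -246372)
u - n*(-1*21) = -246372 - (-1*21)/100 = -246372 - (-21)/100 = -246372 - 1*(-21/100) = -246372 + 21/100 = -24637179/100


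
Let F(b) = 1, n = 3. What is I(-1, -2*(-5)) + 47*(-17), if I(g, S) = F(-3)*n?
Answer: -796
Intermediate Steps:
I(g, S) = 3 (I(g, S) = 1*3 = 3)
I(-1, -2*(-5)) + 47*(-17) = 3 + 47*(-17) = 3 - 799 = -796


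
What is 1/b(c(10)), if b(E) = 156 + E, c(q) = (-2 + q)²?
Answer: 1/220 ≈ 0.0045455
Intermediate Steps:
1/b(c(10)) = 1/(156 + (-2 + 10)²) = 1/(156 + 8²) = 1/(156 + 64) = 1/220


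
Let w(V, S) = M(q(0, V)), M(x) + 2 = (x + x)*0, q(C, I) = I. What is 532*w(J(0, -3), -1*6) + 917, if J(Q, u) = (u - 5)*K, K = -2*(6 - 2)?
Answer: -147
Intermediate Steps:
K = -8 (K = -2*4 = -8)
M(x) = -2 (M(x) = -2 + (x + x)*0 = -2 + (2*x)*0 = -2 + 0 = -2)
J(Q, u) = 40 - 8*u (J(Q, u) = (u - 5)*(-8) = (-5 + u)*(-8) = 40 - 8*u)
w(V, S) = -2
532*w(J(0, -3), -1*6) + 917 = 532*(-2) + 917 = -1064 + 917 = -147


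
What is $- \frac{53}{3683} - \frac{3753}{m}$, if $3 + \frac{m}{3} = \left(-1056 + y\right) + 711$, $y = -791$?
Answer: $\frac{4547066}{4194937} \approx 1.0839$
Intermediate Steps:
$m = -3417$ ($m = -9 + 3 \left(\left(-1056 - 791\right) + 711\right) = -9 + 3 \left(-1847 + 711\right) = -9 + 3 \left(-1136\right) = -9 - 3408 = -3417$)
$- \frac{53}{3683} - \frac{3753}{m} = - \frac{53}{3683} - \frac{3753}{-3417} = \left(-53\right) \frac{1}{3683} - - \frac{1251}{1139} = - \frac{53}{3683} + \frac{1251}{1139} = \frac{4547066}{4194937}$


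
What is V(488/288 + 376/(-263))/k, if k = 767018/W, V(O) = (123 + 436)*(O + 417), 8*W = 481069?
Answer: 1062402697799573/58097011392 ≈ 18287.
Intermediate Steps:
W = 481069/8 (W = (1/8)*481069 = 481069/8 ≈ 60134.)
V(O) = 233103 + 559*O (V(O) = 559*(417 + O) = 233103 + 559*O)
k = 6136144/481069 (k = 767018/(481069/8) = 767018*(8/481069) = 6136144/481069 ≈ 12.755)
V(488/288 + 376/(-263))/k = (233103 + 559*(488/288 + 376/(-263)))/(6136144/481069) = (233103 + 559*(488*(1/288) + 376*(-1/263)))*(481069/6136144) = (233103 + 559*(61/36 - 376/263))*(481069/6136144) = (233103 + 559*(2507/9468))*(481069/6136144) = (233103 + 1401413/9468)*(481069/6136144) = (2208420617/9468)*(481069/6136144) = 1062402697799573/58097011392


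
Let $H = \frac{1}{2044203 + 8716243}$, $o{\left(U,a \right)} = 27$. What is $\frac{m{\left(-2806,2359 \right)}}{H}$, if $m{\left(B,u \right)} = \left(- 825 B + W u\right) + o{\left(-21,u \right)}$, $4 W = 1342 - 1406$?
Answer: $24504042725918$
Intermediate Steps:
$W = -16$ ($W = \frac{1342 - 1406}{4} = \frac{1}{4} \left(-64\right) = -16$)
$m{\left(B,u \right)} = 27 - 825 B - 16 u$ ($m{\left(B,u \right)} = \left(- 825 B - 16 u\right) + 27 = 27 - 825 B - 16 u$)
$H = \frac{1}{10760446} \approx 9.2933 \cdot 10^{-8}$
$\frac{m{\left(-2806,2359 \right)}}{H} = \left(27 - -2314950 - 37744\right) \frac{1}{\frac{1}{10760446}} = \left(27 + 2314950 - 37744\right) 10760446 = 2277233 \cdot 10760446 = 24504042725918$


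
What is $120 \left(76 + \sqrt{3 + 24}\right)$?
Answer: $9120 + 360 \sqrt{3} \approx 9743.5$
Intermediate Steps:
$120 \left(76 + \sqrt{3 + 24}\right) = 120 \left(76 + \sqrt{27}\right) = 120 \left(76 + 3 \sqrt{3}\right) = 9120 + 360 \sqrt{3}$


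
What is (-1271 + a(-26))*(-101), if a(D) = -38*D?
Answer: 28583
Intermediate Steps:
(-1271 + a(-26))*(-101) = (-1271 - 38*(-26))*(-101) = (-1271 + 988)*(-101) = -283*(-101) = 28583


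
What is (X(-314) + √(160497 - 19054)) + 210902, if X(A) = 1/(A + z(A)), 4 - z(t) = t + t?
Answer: 67066837/318 + √141443 ≈ 2.1128e+5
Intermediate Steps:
z(t) = 4 - 2*t (z(t) = 4 - (t + t) = 4 - 2*t)
X(A) = 1/(4 - A) (X(A) = 1/(A + (4 - 2*A)) = 1/(4 - A))
(X(-314) + √(160497 - 19054)) + 210902 = (1/(4 - 1*(-314)) + √(160497 - 19054)) + 210902 = (1/(4 + 314) + √141443) + 210902 = (1/318 + √141443) + 210902 = 67066837/318 + √141443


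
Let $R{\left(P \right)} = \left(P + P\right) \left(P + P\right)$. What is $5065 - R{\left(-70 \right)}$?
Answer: $-14535$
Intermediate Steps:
$R{\left(P \right)} = 4 P^{2}$ ($R{\left(P \right)} = 2 P 2 P = 4 P^{2}$)
$5065 - R{\left(-70 \right)} = 5065 - 4 \left(-70\right)^{2} = 5065 - 4 \cdot 4900 = 5065 - 19600 = -14535$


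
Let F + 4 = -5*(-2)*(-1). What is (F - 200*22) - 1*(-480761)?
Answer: 476347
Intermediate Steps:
F = -14 (F = -4 - 5*(-2)*(-1) = -4 + 10*(-1) = -4 - 10 = -14)
(F - 200*22) - 1*(-480761) = (-14 - 200*22) - 1*(-480761) = (-14 - 4400) + 480761 = -4414 + 480761 = 476347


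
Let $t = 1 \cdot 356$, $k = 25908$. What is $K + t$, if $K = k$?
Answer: $26264$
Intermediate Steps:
$K = 25908$
$t = 356$
$K + t = 25908 + 356 = 26264$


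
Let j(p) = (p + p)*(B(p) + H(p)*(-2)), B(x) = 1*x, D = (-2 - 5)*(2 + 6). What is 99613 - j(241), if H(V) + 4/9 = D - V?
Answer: -2729569/9 ≈ -3.0329e+5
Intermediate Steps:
D = -56 (D = -7*8 = -56)
H(V) = -508/9 - V (H(V) = -4/9 + (-56 - V) = -508/9 - V)
B(x) = x
j(p) = 2*p*(1016/9 + 3*p) (j(p) = (p + p)*(p + (-508/9 - p)*(-2)) = (2*p)*(p + (1016/9 + 2*p)) = (2*p)*(1016/9 + 3*p) = 2*p*(1016/9 + 3*p))
99613 - j(241) = 99613 - 2*241*(1016 + 27*241)/9 = 99613 - 2*241*(1016 + 6507)/9 = 99613 - 2*241*7523/9 = 99613 - 1*3626086/9 = 99613 - 3626086/9 = -2729569/9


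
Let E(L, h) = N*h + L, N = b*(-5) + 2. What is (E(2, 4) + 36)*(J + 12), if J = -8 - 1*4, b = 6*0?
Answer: 0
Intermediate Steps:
b = 0
J = -12 (J = -8 - 4 = -12)
N = 2 (N = 0*(-5) + 2 = 0 + 2 = 2)
E(L, h) = L + 2*h (E(L, h) = 2*h + L = L + 2*h)
(E(2, 4) + 36)*(J + 12) = ((2 + 2*4) + 36)*(-12 + 12) = ((2 + 8) + 36)*0 = (10 + 36)*0 = 46*0 = 0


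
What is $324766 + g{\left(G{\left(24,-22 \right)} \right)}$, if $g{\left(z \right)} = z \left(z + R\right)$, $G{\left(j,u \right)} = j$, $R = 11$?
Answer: $325606$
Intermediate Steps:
$g{\left(z \right)} = z \left(11 + z\right)$ ($g{\left(z \right)} = z \left(z + 11\right) = z \left(11 + z\right)$)
$324766 + g{\left(G{\left(24,-22 \right)} \right)} = 324766 + 24 \left(11 + 24\right) = 324766 + 24 \cdot 35 = 324766 + 840 = 325606$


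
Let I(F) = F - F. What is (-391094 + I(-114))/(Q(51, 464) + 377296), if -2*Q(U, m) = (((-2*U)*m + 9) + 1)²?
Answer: 195547/559559633 ≈ 0.00034947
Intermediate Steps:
Q(U, m) = -(10 - 2*U*m)²/2 (Q(U, m) = -(((-2*U)*m + 9) + 1)²/2 = -((-2*U*m + 9) + 1)²/2 = -((9 - 2*U*m) + 1)²/2 = -(10 - 2*U*m)²/2)
I(F) = 0
(-391094 + I(-114))/(Q(51, 464) + 377296) = (-391094 + 0)/(-2*(-5 + 51*464)² + 377296) = -391094/(-2*(-5 + 23664)² + 377296) = -391094/(-2*23659² + 377296) = -391094/(-2*559748281 + 377296) = -391094/(-1119496562 + 377296) = -391094/(-1119119266) = -391094*(-1/1119119266) = 195547/559559633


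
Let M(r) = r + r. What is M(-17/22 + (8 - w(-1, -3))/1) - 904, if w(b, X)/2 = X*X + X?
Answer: -10049/11 ≈ -913.54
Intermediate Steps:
w(b, X) = 2*X + 2*X² (w(b, X) = 2*(X*X + X) = 2*(X² + X) = 2*(X + X²) = 2*X + 2*X²)
M(r) = 2*r
M(-17/22 + (8 - w(-1, -3))/1) - 904 = 2*(-17/22 + (8 - 2*(-3)*(1 - 3))/1) - 904 = 2*(-17*1/22 + (8 - 2*(-3)*(-2))*1) - 904 = 2*(-17/22 + (8 - 1*12)*1) - 904 = 2*(-17/22 + (8 - 12)*1) - 904 = 2*(-17/22 - 4*1) - 904 = 2*(-17/22 - 4) - 904 = 2*(-105/22) - 904 = -105/11 - 904 = -10049/11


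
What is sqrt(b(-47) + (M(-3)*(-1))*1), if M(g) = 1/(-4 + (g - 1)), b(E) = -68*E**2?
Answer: I*sqrt(2403390)/4 ≈ 387.57*I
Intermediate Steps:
M(g) = 1/(-5 + g) (M(g) = 1/(-4 + (-1 + g)) = 1/(-5 + g))
sqrt(b(-47) + (M(-3)*(-1))*1) = sqrt(-68*(-47)**2 + (-1/(-5 - 3))*1) = sqrt(-68*2209 + (-1/(-8))*1) = sqrt(-150212 - 1/8*(-1)*1) = sqrt(-150212 + (1/8)*1) = sqrt(-150212 + 1/8) = sqrt(-1201695/8) = I*sqrt(2403390)/4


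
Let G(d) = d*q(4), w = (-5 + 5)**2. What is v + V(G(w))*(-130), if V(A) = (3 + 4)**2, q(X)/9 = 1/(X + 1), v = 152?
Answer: -6218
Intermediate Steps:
w = 0 (w = 0**2 = 0)
q(X) = 9/(1 + X) (q(X) = 9/(X + 1) = 9/(1 + X))
G(d) = 9*d/5 (G(d) = d*(9/(1 + 4)) = d*(9/5) = 9*d/5)
V(A) = 49 (V(A) = 7**2 = 49)
v + V(G(w))*(-130) = 152 + 49*(-130) = 152 - 6370 = -6218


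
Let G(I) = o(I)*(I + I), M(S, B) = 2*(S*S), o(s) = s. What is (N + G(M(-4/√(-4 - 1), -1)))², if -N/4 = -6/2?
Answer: 5513104/625 ≈ 8821.0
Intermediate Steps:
N = 12 (N = -(-24)/2 = -4*(-3) = 12)
M(S, B) = 2*S²
G(I) = 2*I² (G(I) = I*(I + I) = I*(2*I) = 2*I²)
(N + G(M(-4/√(-4 - 1), -1)))² = (12 + 2*(2*(-4/√(-4 - 1))²)²)² = (12 + 2*(2*(-4*(-I*√5/5))²)²)² = (12 + 2*(2*(-(-4)*I*√5/5)²)²)² = (12 + 2*(2*(4*I*√5/5)²)²)² = (12 + 2*(2*(-16/5))²)² = (12 + 2*(-32/5)²)² = (12 + 2*(1024/25))² = (12 + 2048/25)² = (2348/25)² = 5513104/625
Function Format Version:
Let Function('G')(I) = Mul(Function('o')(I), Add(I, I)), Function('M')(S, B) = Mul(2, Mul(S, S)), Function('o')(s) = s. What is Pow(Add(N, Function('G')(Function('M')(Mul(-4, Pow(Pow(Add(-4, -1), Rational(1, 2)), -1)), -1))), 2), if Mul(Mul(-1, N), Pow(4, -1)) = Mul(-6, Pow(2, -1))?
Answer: Rational(5513104, 625) ≈ 8821.0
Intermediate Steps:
N = 12 (N = Mul(-4, Mul(-6, Pow(2, -1))) = Mul(-4, Mul(-6, Rational(1, 2))) = Mul(-4, -3) = 12)
Function('M')(S, B) = Mul(2, Pow(S, 2))
Function('G')(I) = Mul(2, Pow(I, 2)) (Function('G')(I) = Mul(I, Add(I, I)) = Mul(I, Mul(2, I)) = Mul(2, Pow(I, 2)))
Pow(Add(N, Function('G')(Function('M')(Mul(-4, Pow(Pow(Add(-4, -1), Rational(1, 2)), -1)), -1))), 2) = Pow(Add(12, Mul(2, Pow(Mul(2, Pow(Mul(-4, Pow(Pow(Add(-4, -1), Rational(1, 2)), -1)), 2)), 2))), 2) = Pow(Add(12, Mul(2, Pow(Mul(2, Pow(Mul(-4, Pow(Pow(-5, Rational(1, 2)), -1)), 2)), 2))), 2) = Pow(Add(12, Mul(2, Pow(Mul(2, Pow(Mul(-4, Pow(Mul(I, Pow(5, Rational(1, 2))), -1)), 2)), 2))), 2) = Pow(Add(12, Mul(2, Pow(Mul(2, Pow(Mul(-4, Mul(Rational(-1, 5), I, Pow(5, Rational(1, 2)))), 2)), 2))), 2) = Pow(Add(12, Mul(2, Pow(Mul(2, Pow(Mul(Rational(4, 5), I, Pow(5, Rational(1, 2))), 2)), 2))), 2) = Pow(Add(12, Mul(2, Pow(Mul(2, Rational(-16, 5)), 2))), 2) = Pow(Add(12, Mul(2, Pow(Rational(-32, 5), 2))), 2) = Pow(Add(12, Mul(2, Rational(1024, 25))), 2) = Pow(Add(12, Rational(2048, 25)), 2) = Pow(Rational(2348, 25), 2) = Rational(5513104, 625)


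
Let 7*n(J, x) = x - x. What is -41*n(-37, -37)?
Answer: 0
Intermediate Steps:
n(J, x) = 0 (n(J, x) = (x - x)/7 = (⅐)*0 = 0)
-41*n(-37, -37) = -41*0 = 0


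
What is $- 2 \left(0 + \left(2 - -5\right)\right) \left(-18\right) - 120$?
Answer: $132$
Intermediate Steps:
$- 2 \left(0 + \left(2 - -5\right)\right) \left(-18\right) - 120 = - 2 \left(0 + \left(2 + 5\right)\right) \left(-18\right) - 120 = - 2 \left(0 + 7\right) \left(-18\right) - 120 = \left(-2\right) 7 \left(-18\right) - 120 = \left(-14\right) \left(-18\right) - 120 = 252 - 120 = 132$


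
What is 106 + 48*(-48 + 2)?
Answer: -2102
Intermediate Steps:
106 + 48*(-48 + 2) = 106 + 48*(-46) = 106 - 2208 = -2102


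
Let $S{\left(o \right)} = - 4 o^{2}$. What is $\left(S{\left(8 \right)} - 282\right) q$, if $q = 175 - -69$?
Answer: $-131272$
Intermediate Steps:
$q = 244$ ($q = 175 + 69 = 244$)
$\left(S{\left(8 \right)} - 282\right) q = \left(- 4 \cdot 8^{2} - 282\right) 244 = \left(\left(-4\right) 64 - 282\right) 244 = \left(-256 - 282\right) 244 = \left(-538\right) 244 = -131272$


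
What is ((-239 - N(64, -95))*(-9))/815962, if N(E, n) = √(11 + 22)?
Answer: 2151/815962 + 9*√33/815962 ≈ 0.0026995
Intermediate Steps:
N(E, n) = √33
((-239 - N(64, -95))*(-9))/815962 = ((-239 - √33)*(-9))/815962 = (2151 + 9*√33)*(1/815962) = 2151/815962 + 9*√33/815962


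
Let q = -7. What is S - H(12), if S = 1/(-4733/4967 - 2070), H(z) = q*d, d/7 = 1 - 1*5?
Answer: -2016143875/10286423 ≈ -196.00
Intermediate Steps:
d = -28 (d = 7*(1 - 1*5) = 7*(1 - 5) = 7*(-4) = -28)
H(z) = 196 (H(z) = -7*(-28) = 196)
S = -4967/10286423 (S = 1/(-4733*1/4967 - 2070) = 1/(-4733/4967 - 2070) = 1/(-10286423/4967) = -4967/10286423 ≈ -0.00048287)
S - H(12) = -4967/10286423 - 1*196 = -4967/10286423 - 196 = -2016143875/10286423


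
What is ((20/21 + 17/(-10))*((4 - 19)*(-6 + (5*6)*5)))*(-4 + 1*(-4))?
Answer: -90432/7 ≈ -12919.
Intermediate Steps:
((20/21 + 17/(-10))*((4 - 19)*(-6 + (5*6)*5)))*(-4 + 1*(-4)) = ((20*(1/21) + 17*(-⅒))*(-15*(-6 + 30*5)))*(-4 - 4) = ((20/21 - 17/10)*(-15*(-6 + 150)))*(-8) = -(-157)*144/14*(-8) = -157/210*(-2160)*(-8) = (11304/7)*(-8) = -90432/7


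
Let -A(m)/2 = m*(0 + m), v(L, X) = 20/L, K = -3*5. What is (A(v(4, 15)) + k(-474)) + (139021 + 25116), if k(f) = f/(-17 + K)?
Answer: 2625629/16 ≈ 1.6410e+5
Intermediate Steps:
K = -15
A(m) = -2*m**2 (A(m) = -2*m*(0 + m) = -2*m*m = -2*m**2)
k(f) = -f/32 (k(f) = f/(-17 - 15) = f/(-32) = f*(-1/32) = -f/32)
(A(v(4, 15)) + k(-474)) + (139021 + 25116) = (-2*(20/4)**2 - 1/32*(-474)) + (139021 + 25116) = (-2*(20*(1/4))**2 + 237/16) + 164137 = (-2*5**2 + 237/16) + 164137 = (-2*25 + 237/16) + 164137 = (-50 + 237/16) + 164137 = -563/16 + 164137 = 2625629/16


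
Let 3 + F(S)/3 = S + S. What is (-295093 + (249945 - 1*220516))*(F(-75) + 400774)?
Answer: -106349284160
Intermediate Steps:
F(S) = -9 + 6*S (F(S) = -9 + 3*(S + S) = -9 + 3*(2*S) = -9 + 6*S)
(-295093 + (249945 - 1*220516))*(F(-75) + 400774) = (-295093 + (249945 - 1*220516))*((-9 + 6*(-75)) + 400774) = (-295093 + (249945 - 220516))*((-9 - 450) + 400774) = (-295093 + 29429)*(-459 + 400774) = -265664*400315 = -106349284160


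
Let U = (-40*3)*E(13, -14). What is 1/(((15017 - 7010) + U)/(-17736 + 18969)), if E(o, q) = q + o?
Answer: 137/903 ≈ 0.15172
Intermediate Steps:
E(o, q) = o + q
U = 120 (U = (-40*3)*(13 - 14) = -8*15*(-1) = -120*(-1) = 120)
1/(((15017 - 7010) + U)/(-17736 + 18969)) = 1/(((15017 - 7010) + 120)/(-17736 + 18969)) = 1/((8007 + 120)/1233) = 1/(8127*(1/1233)) = 1/(903/137) = 137/903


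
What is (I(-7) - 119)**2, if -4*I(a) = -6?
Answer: 55225/4 ≈ 13806.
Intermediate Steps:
I(a) = 3/2 (I(a) = -1/4*(-6) = 3/2)
(I(-7) - 119)**2 = (3/2 - 119)**2 = (-235/2)**2 = 55225/4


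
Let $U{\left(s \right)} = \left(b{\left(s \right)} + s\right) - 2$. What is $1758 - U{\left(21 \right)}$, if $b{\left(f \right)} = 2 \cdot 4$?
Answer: $1731$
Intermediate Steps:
$b{\left(f \right)} = 8$
$U{\left(s \right)} = 6 + s$ ($U{\left(s \right)} = \left(8 + s\right) - 2 = 6 + s$)
$1758 - U{\left(21 \right)} = 1758 - \left(6 + 21\right) = 1758 - 27 = 1731$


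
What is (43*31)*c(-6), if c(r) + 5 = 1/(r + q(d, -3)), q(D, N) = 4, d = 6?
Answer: -14663/2 ≈ -7331.5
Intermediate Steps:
c(r) = -5 + 1/(4 + r) (c(r) = -5 + 1/(r + 4) = -5 + 1/(4 + r))
(43*31)*c(-6) = (43*31)*((-19 - 5*(-6))/(4 - 6)) = 1333*((-19 + 30)/(-2)) = 1333*(-1/2*11) = 1333*(-11/2) = -14663/2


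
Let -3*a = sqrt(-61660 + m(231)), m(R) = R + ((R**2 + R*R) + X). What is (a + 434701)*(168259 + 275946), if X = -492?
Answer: 193096357705 - 444205*sqrt(44801)/3 ≈ 1.9307e+11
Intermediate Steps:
m(R) = -492 + R + 2*R**2 (m(R) = R + ((R**2 + R*R) - 492) = R + ((R**2 + R**2) - 492) = R + (2*R**2 - 492) = R + (-492 + 2*R**2) = -492 + R + 2*R**2)
a = -sqrt(44801)/3 (a = -sqrt(-61660 + (-492 + 231 + 2*231**2))/3 = -sqrt(-61660 + (-492 + 231 + 2*53361))/3 = -sqrt(-61660 + (-492 + 231 + 106722))/3 = -sqrt(-61660 + 106461)/3 = -sqrt(44801)/3 ≈ -70.554)
(a + 434701)*(168259 + 275946) = (-sqrt(44801)/3 + 434701)*(168259 + 275946) = (434701 - sqrt(44801)/3)*444205 = 193096357705 - 444205*sqrt(44801)/3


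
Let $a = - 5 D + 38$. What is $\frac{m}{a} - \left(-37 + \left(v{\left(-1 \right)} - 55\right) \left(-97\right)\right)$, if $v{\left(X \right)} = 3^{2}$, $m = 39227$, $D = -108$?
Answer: $- \frac{2518423}{578} \approx -4357.1$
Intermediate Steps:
$v{\left(X \right)} = 9$
$a = 578$ ($a = \left(-5\right) \left(-108\right) + 38 = 540 + 38 = 578$)
$\frac{m}{a} - \left(-37 + \left(v{\left(-1 \right)} - 55\right) \left(-97\right)\right) = \frac{39227}{578} - \left(-37 + \left(9 - 55\right) \left(-97\right)\right) = 39227 \cdot \frac{1}{578} - \left(-37 + \left(9 - 55\right) \left(-97\right)\right) = \frac{39227}{578} - \left(-37 - -4462\right) = \frac{39227}{578} - \left(-37 + 4462\right) = \frac{39227}{578} - 4425 = - \frac{2518423}{578}$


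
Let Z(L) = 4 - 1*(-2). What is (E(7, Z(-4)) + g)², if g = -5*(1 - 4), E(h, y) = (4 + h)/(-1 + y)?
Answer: 7396/25 ≈ 295.84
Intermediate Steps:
Z(L) = 6 (Z(L) = 4 + 2 = 6)
E(h, y) = (4 + h)/(-1 + y)
g = 15 (g = -5*(-3) = 15)
(E(7, Z(-4)) + g)² = ((4 + 7)/(-1 + 6) + 15)² = (11/5 + 15)² = (86/5)² = 7396/25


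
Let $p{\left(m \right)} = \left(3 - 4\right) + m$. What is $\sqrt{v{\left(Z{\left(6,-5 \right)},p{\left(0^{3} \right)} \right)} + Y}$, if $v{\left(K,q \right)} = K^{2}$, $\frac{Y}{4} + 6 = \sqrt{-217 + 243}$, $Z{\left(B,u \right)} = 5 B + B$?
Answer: $2 \sqrt{318 + \sqrt{26}} \approx 35.95$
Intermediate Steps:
$Z{\left(B,u \right)} = 6 B$
$Y = -24 + 4 \sqrt{26}$ ($Y = -24 + 4 \sqrt{-217 + 243} = -24 + 4 \sqrt{26} \approx -3.6039$)
$p{\left(m \right)} = -1 + m$
$\sqrt{v{\left(Z{\left(6,-5 \right)},p{\left(0^{3} \right)} \right)} + Y} = \sqrt{\left(6 \cdot 6\right)^{2} - \left(24 - 4 \sqrt{26}\right)} = \sqrt{36^{2} - \left(24 - 4 \sqrt{26}\right)} = \sqrt{1296 - \left(24 - 4 \sqrt{26}\right)} = \sqrt{1272 + 4 \sqrt{26}}$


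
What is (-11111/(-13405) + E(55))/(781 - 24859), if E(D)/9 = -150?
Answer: 18085639/322765590 ≈ 0.056033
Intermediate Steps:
E(D) = -1350 (E(D) = 9*(-150) = -1350)
(-11111/(-13405) + E(55))/(781 - 24859) = (-11111/(-13405) - 1350)/(781 - 24859) = (-11111*(-1/13405) - 1350)/(-24078) = (11111/13405 - 1350)*(-1/24078) = -18085639/13405*(-1/24078) = 18085639/322765590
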